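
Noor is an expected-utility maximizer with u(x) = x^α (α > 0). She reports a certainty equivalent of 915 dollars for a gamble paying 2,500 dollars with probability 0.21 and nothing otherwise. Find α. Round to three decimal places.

α ≈ 1.553

EU(lottery) = 0.21·2500^α + 0.79·0 = 0.21·2500^α.
Equating: 915^α = 0.21·2500^α, i.e. 0.3660^α = 0.21.
α = ln(0.21) / ln(915/2500) = -1.560648/-1.005122 ≈ 1.553.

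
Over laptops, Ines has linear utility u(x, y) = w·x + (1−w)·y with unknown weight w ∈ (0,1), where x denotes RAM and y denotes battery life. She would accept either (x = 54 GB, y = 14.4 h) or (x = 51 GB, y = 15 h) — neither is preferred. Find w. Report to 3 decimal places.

w = 0.167

Equating utilities: w·54 + (1−w)·14.4 = w·51 + (1−w)·15.
Rearranging, 3·w − 0.6·(1−w) = 0.
So w/(1−w) = 0.6/3 = 0.2000, giving w = 0.6/(3+0.6) = 0.167.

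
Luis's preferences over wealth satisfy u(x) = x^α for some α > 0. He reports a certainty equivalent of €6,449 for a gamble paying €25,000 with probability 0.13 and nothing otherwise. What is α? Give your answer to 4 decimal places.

α ≈ 1.5058

Since u(0) = 0, the lottery's EU is 0.13·25000^α.
Equating: 6449^α = 0.13·25000^α, i.e. 0.2580^α = 0.13.
Taking logs: α·ln(6449/25000) = ln(0.13), so α = -2.0402208 / -1.3549507 ≈ 1.5058.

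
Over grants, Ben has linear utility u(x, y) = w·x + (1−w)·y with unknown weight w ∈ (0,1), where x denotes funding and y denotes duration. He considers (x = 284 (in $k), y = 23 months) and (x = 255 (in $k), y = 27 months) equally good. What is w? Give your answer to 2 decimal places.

w = 0.12

u(284,23) = u(255,27) means w·284 + (1−w)·23 = w·255 + (1−w)·27.
Collecting terms: w·29 = (1−w)·4.
So w/(1−w) = 4/29 = 0.1379, giving w = 4/(29+4) = 0.12.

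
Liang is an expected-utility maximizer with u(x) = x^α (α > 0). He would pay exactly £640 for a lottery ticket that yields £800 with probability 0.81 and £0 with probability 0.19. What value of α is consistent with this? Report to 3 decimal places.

EU(lottery) = 0.81·800^α + 0.19·0 = 0.81·800^α.
Equating: 640^α = 0.81·800^α, i.e. 0.8000^α = 0.81.
Taking logs: α·ln(640/800) = ln(0.81), so α = -0.210721 / -0.223144 ≈ 0.944.

α ≈ 0.944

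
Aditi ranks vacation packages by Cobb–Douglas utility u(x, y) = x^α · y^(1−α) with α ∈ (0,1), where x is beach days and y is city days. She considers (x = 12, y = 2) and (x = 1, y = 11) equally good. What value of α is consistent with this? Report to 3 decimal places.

α ≈ 0.407

Set the two utilities equal: 12^α·2^(1−α) = 1^α·11^(1−α).
Taking logs: α·ln 12 + (1−α)·ln 2 = α·ln 1 + (1−α)·ln 11, i.e. α·2.484907 = (1−α)·1.704748.
So α/(1−α) = (1.704748)/(2.484907) = 0.686041, and α = 0.686041/1.686041 ≈ 0.407.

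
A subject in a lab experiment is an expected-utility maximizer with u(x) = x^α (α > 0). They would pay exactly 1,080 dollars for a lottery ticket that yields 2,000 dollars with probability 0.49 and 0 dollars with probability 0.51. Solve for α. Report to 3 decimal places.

α ≈ 1.158

The lottery's expected utility is 0.49·u(2000) + 0.51·u(0) = 0.49·2000^α (since u(0) = 0 for α > 0).
Equating: 1080^α = 0.49·2000^α, i.e. 0.5400^α = 0.49.
Take logs: α = ln 0.49 / ln(1080/2000) ≈ 1.15769.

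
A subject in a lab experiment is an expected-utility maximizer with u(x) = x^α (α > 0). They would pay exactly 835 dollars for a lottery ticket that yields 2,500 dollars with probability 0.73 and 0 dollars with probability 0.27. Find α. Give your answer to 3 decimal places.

α ≈ 0.287

The lottery's expected utility is 0.73·u(2500) + 0.27·u(0) = 0.73·2500^α (since u(0) = 0 for α > 0).
Setting u(835) equal to that: 835^α = 0.73·2500^α ⇒ (835/2500)^α = 0.73.
Taking logs: α·ln(835/2500) = ln(0.73), so α = -0.314711 / -1.096614 ≈ 0.287.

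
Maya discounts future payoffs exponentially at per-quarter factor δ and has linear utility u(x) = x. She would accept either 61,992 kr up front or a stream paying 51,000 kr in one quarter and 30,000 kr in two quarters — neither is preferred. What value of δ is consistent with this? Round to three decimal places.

δ ≈ 0.820

Equating present values: 61992 = 51000δ + 30000δ².
That is, 30000δ² + 51000δ − 61992 = 0, a quadratic in δ.
δ = (−51000 + √(51000² + 4·30000·61992)) / (2·30000) = (−51000 + √10040040000.00) / 60000 ≈ 0.820.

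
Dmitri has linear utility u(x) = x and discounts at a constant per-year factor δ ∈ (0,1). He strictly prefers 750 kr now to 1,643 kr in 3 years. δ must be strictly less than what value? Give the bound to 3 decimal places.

Comparing present values: 750 > δ^3·1643.
So δ^3 < 750/1643 = 0.45648; taking the cube root of both positive sides preserves the inequality.
δ < (750/1643)^(1/3) ≈ 0.770.

δ < 0.770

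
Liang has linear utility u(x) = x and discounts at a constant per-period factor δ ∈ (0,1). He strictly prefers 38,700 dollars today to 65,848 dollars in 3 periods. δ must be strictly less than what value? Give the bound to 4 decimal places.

δ < 0.8376

Comparing present values: 38700 > δ^3·65848.
Hence δ^3 < 38700/65848 = 0.58772, and x ↦ x^(1/3) is increasing on (0,∞).
δ < (38700/65848)^(1/3) ≈ 0.8376.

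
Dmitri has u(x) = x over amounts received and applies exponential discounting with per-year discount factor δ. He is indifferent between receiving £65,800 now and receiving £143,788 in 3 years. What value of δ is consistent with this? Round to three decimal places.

Equating discounted utilities: u(65800) = δ^3·u(143788) ⇒ δ^3 = u(65800)/u(143788).
With u(x) = x: δ^3 = 65800/143788 = 0.45762.
So δ = 0.45762^(1/3) ≈ 0.771.

δ ≈ 0.771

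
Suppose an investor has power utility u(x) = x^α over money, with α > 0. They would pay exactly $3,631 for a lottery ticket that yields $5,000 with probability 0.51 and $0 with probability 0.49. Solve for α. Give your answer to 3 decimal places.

EU(lottery) = 0.51·5000^α + 0.49·0 = 0.51·5000^α.
Indifference: 3631^α = 0.51·5000^α, so (3631/5000)^α = 0.51.
Take logs: α = ln 0.51 / ln(3631/5000) ≈ 2.10466.

α ≈ 2.105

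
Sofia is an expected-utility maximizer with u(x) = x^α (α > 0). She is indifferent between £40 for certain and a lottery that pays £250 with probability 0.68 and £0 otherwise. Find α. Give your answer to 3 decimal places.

EU(lottery) = 0.68·250^α + 0.32·0 = 0.68·250^α.
Setting u(40) equal to that: 40^α = 0.68·250^α ⇒ (40/250)^α = 0.68.
Take logs: α = ln 0.68 / ln(40/250) ≈ 0.21045.

α ≈ 0.210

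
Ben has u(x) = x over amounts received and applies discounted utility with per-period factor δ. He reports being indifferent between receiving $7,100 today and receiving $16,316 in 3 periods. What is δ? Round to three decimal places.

δ ≈ 0.758

Equating discounted utilities: u(7100) = δ^3·u(16316) ⇒ δ^3 = u(7100)/u(16316).
With u(x) = x: δ^3 = 7100/16316 = 0.43516.
Hence δ = (0.43516)^(1/3) = 0.75779.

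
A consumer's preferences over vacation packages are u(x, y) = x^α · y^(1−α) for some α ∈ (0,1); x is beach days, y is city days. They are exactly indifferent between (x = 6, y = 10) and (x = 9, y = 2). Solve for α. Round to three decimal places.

α ≈ 0.799

The Cobb–Douglas utilities coincide, so 6^α·10^(1−α) = 9^α·2^(1−α).
Taking logs: α·ln 6 + (1−α)·ln 10 = α·ln 9 + (1−α)·ln 2, i.e. α·-0.405465 = (1−α)·-1.609438.
Thus α·(-2.014903) = -1.609438, so α = -1.609438/-2.014903 ≈ 0.799.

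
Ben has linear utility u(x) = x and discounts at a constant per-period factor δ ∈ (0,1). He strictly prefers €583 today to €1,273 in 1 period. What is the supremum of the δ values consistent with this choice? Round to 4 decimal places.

The preference means 583 > δ·1273.
So δ < 583/1273 = 0.45797.

δ < 0.4580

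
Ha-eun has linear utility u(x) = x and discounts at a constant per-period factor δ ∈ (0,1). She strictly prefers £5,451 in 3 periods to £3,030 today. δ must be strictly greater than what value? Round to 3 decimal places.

Comparing present values: 3030 < δ^3·5451.
So δ^3 > 3030/5451 = 0.55586; taking the cube root of both positive sides preserves the inequality.
δ > 0.55586^(1/3) = 0.822.

δ > 0.822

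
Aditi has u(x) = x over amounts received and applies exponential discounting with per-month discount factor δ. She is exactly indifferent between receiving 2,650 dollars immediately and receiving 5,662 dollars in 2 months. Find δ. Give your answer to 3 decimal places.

δ ≈ 0.684

Indifference means u(2650) = δ^2 · u(5662), so δ^2 = u(2650)/u(5662).
With u(x) = x: δ^2 = 2650/5662 = 0.46803.
Taking the square root: δ = 0.46803^(1/2) ≈ 0.684.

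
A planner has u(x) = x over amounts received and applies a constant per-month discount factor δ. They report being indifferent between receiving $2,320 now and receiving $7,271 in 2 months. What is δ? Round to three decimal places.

Equating discounted utilities: u(2320) = δ^2·u(7271) ⇒ δ^2 = u(2320)/u(7271).
With u(x) = x: δ^2 = 2320/7271 = 0.31908.
So δ = 0.31908^(1/2) ≈ 0.565.

δ ≈ 0.565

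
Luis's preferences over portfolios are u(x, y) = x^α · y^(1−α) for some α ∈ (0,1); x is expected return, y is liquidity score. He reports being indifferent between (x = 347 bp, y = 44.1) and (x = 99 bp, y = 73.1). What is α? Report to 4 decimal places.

Set the two utilities equal: 347^α·44.1^(1−α) = 99^α·73.1^(1−α).
Taking logs: α·ln 347 + (1−α)·ln 44.1 = α·ln 99 + (1−α)·ln 73.1, i.e. α·1.2542049 = (1−α)·0.5053686.
So α/(1−α) = (0.5053686)/(1.2542049) = 0.4029394, and α = 0.4029394/1.4029394 ≈ 0.2872.

α ≈ 0.2872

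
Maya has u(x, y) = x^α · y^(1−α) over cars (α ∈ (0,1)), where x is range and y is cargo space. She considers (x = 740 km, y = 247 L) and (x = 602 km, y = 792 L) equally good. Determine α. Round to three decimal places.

α ≈ 0.850

The Cobb–Douglas utilities coincide, so 740^α·247^(1−α) = 602^α·792^(1−α).
Rearrange to (740/602)^α = (792/247)^(1−α) and take logs: α·0.206393 = (1−α)·1.165173.
With A = 0.206393 and B = 1.165173: α·A = (1−α)·B, so α = B/(A+B) = 1.165173/1.371566 ≈ 0.850.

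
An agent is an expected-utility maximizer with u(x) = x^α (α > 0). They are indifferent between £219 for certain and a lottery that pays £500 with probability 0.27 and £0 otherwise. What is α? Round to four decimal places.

The lottery's expected utility is 0.27·u(500) + 0.73·u(0) = 0.27·500^α (since u(0) = 0 for α > 0).
Indifference: 219^α = 0.27·500^α, so (219/500)^α = 0.27.
α = ln(0.27) / ln(219/500) = -1.3093333/-0.8255364 ≈ 1.5860.

α ≈ 1.5860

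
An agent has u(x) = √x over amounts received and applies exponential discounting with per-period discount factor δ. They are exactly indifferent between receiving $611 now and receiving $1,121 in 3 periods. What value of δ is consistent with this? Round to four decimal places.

Indifference means u(611) = δ^3 · u(1121), so δ^3 = u(611)/u(1121).
With u(x) = √x: δ^3 = √611/√1121 = √(611/1121) = 0.73827.
Hence δ = (0.73827)^(1/3) = 0.903801.

δ ≈ 0.9038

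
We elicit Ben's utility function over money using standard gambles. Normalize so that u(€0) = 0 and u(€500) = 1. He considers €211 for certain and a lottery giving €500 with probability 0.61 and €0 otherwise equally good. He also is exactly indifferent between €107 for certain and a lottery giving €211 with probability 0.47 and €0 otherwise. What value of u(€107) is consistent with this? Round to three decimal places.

0.287

The first gamble pins u(€211): it must equal 0.61·1 + 0.39·0 = 0.61.
Chaining: u(€107) = 0.47·0.61 + 0.53·0.00 = 0.2867.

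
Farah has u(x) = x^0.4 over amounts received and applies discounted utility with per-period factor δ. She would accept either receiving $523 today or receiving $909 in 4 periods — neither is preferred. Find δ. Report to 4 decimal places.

δ ≈ 0.9462

The payoff in 4 periods is discounted by δ^4, so u(523) = δ^4·u(909) and δ^4 = u(523)/u(909).
Since u(x) = x^0.4, δ^4 = (523/909)^0.4 = 0.57536^0.4 = 0.80163.
Hence δ = (0.80163)^(1/4) = 0.946224.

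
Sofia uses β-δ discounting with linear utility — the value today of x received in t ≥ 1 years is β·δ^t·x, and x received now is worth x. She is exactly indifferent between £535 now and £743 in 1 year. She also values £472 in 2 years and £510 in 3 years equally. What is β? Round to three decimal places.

From the later pair, β·δ^2·472 = β·δ^3·510; dividing through, δ = 472/510 = 0.92549.
Substituting δ into 535 = β·δ·743: β = 535/(687.639) ≈ 0.778.

β ≈ 0.778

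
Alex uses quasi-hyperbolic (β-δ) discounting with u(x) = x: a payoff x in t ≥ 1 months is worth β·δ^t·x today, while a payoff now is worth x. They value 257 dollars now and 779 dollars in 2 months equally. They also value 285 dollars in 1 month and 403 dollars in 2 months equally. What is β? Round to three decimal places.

β ≈ 0.660

The second indifference involves only future payoffs, so β cancels: β·δ^1·285 = β·δ^2·403, giving δ = 285/403 = 0.70720.
Substituting δ into 257 = β·δ^2·779: β = 257/(389.598) ≈ 0.660.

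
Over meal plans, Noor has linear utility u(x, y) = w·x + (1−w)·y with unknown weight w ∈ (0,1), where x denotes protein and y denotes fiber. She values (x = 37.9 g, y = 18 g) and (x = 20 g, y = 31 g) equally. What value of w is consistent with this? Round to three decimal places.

Equating utilities: w·37.9 + (1−w)·18 = w·20 + (1−w)·31.
Rearranging, 17.9·w − 13·(1−w) = 0.
Hence w = 13/(17.9+13) = 13/30.9 = 0.421.

w = 0.421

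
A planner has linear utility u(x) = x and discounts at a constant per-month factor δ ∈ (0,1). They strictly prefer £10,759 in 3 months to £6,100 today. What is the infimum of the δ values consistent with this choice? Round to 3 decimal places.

δ > 0.828

Comparing present values: 6100 < δ^3·10759.
Dividing by 10759: δ^3 > 0.56697. Both sides are positive, so the cube root keeps the direction.
δ > 0.56697^(1/3) = 0.828.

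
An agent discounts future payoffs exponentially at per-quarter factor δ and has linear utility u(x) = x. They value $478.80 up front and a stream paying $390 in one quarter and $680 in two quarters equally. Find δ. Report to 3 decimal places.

Present value of the stream is 390·δ + 680·δ². Indifference gives 390δ + 680δ² = 478.80.
That is, 680δ² + 390δ − 478.80 = 0, a quadratic in δ.
By the quadratic formula (taking the positive root), δ = (−390 + √1454436.00) / 1360 ≈ 0.600.

δ ≈ 0.600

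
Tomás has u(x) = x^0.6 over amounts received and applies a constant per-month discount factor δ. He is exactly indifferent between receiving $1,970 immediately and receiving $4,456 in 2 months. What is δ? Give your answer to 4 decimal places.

δ ≈ 0.7828

Indifference means u(1970) = δ^2 · u(4456), so δ^2 = u(1970)/u(4456).
With u(x) = x^0.6: δ^2 = 1970^0.6/4456^0.6 = (1970/4456)^0.6 = 0.61279.
Taking the square root: δ = 0.61279^(1/2) ≈ 0.7828.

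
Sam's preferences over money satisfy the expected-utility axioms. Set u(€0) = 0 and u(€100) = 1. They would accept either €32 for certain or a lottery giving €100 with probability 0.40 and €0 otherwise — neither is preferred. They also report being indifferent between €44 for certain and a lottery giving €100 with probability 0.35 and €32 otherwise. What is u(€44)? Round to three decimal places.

0.610

First, u(€32) = 0.40·u(€100) + 0.60·u(€0) = 0.40.
The second indifference gives u(€44) = 0.35·u(€100) + 0.65·u(€32) = 0.35·1.00 + 0.65·0.40 = 0.6100.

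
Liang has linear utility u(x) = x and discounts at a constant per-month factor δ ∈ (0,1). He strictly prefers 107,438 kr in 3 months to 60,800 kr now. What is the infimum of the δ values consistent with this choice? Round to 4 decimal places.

Comparing present values: 60800 < δ^3·107438.
Hence δ^3 > 60800/107438 = 0.56591, and x ↦ x^(1/3) is increasing on (0,∞).
δ > (60800/107438)^(1/3) ≈ 0.8271.

δ > 0.8271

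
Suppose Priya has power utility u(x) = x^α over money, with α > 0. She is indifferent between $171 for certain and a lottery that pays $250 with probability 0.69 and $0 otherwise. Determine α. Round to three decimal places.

The lottery's expected utility is 0.69·u(250) + 0.31·u(0) = 0.69·250^α (since u(0) = 0 for α > 0).
Indifference: 171^α = 0.69·250^α, so (171/250)^α = 0.69.
Take logs: α = ln 0.69 / ln(171/250) ≈ 0.97700.

α ≈ 0.977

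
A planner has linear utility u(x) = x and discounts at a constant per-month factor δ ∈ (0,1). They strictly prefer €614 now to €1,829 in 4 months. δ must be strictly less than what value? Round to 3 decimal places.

The preference means 614 > δ^4·1829.
Hence δ^4 < 614/1829 = 0.33570, and x ↦ x^(1/4) is increasing on (0,∞).
δ < 0.33570^(1/4) = 0.761.

δ < 0.761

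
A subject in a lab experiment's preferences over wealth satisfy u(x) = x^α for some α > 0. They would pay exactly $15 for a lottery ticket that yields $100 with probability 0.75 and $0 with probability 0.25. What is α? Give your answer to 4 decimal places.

α ≈ 0.1516

EU(lottery) = 0.75·100^α + 0.25·0 = 0.75·100^α.
Setting u(15) equal to that: 15^α = 0.75·100^α ⇒ (15/100)^α = 0.75.
Take logs: α = ln 0.75 / ln(15/100) ≈ 0.151641.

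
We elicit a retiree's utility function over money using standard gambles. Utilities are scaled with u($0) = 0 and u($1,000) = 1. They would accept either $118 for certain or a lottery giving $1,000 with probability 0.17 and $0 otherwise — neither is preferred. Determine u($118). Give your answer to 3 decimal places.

0.170

u($118) equals the lottery's expected utility: 0.17·1 + 0.83·0 = 0.17.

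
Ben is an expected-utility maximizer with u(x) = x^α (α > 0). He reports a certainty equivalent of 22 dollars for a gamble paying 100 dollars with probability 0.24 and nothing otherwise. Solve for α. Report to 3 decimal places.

α ≈ 0.943

EU(lottery) = 0.24·100^α + 0.76·0 = 0.24·100^α.
Setting u(22) equal to that: 22^α = 0.24·100^α ⇒ (22/100)^α = 0.24.
Take logs: α = ln 0.24 / ln(22/100) ≈ 0.94253.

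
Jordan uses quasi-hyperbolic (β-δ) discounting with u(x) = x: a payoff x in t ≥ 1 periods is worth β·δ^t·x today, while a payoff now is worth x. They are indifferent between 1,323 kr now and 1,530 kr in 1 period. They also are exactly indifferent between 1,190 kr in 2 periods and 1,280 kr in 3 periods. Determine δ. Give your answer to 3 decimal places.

Both payoffs in the second observation are in the future, so β drops out: δ^2·1190 = δ^3·1280 ⇒ δ = 1190/1280 = 0.92969.

δ ≈ 0.930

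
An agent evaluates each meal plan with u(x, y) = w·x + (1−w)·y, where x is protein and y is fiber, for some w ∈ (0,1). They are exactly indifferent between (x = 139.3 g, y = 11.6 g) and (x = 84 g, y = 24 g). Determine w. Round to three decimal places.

w = 0.183

Equating utilities: w·139.3 + (1−w)·11.6 = w·84 + (1−w)·24.
w·(139.3−84) = (1−w)·(24−11.6), i.e. w·55.3 = (1−w)·12.4.
So w/(1−w) = 12.4/55.3 = 0.2242, giving w = 12.4/(55.3+12.4) = 0.183.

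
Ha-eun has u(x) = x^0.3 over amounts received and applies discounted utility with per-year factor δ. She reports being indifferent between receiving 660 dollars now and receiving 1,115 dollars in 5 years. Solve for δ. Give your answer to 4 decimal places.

The payoff in 5 years is discounted by δ^5, so u(660) = δ^5·u(1115) and δ^5 = u(660)/u(1115).
With u(x) = x^0.3: δ^5 = 660^0.3/1115^0.3 = (660/1115)^0.3 = 0.85444.
Taking the 5th root: δ = 0.85444^(1/5) ≈ 0.9690.

δ ≈ 0.9690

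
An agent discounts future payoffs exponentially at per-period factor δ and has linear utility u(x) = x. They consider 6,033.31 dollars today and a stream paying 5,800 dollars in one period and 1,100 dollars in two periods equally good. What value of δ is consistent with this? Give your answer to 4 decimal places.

The stream is worth 5800δ + 1100δ² today, so 5800δ + 1100δ² = 6033.31.
Rearranged: 1100δ² + 5800δ − 6033.31 = 0.
By the quadratic formula (taking the positive root), δ = (−5800 + √60186564.00) / 2200 ≈ 0.8900.

δ ≈ 0.8900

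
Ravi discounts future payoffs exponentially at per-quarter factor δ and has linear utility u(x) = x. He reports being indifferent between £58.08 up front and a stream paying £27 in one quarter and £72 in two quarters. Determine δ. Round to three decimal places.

δ ≈ 0.730

Present value of the stream is 27·δ + 72·δ². Indifference gives 27δ + 72δ² = 58.08.
So 72δ² + 27δ − 58.08 = 0.
δ = (−27 + √(27² + 4·72·58.08)) / (2·72) = (−27 + √17456.04) / 144 ≈ 0.730.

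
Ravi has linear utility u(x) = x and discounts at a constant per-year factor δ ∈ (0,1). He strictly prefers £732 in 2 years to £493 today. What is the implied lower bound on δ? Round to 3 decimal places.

δ > 0.821

Comparing present values: 493 < δ^2·732.
Hence δ^2 > 493/732 = 0.67350, and x ↦ x^(1/2) is increasing on (0,∞).
δ > (493/732)^(1/2) ≈ 0.821.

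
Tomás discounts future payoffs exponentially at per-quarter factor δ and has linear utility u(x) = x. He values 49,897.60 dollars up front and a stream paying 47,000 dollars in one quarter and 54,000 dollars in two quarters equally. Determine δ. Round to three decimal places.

Equating present values: 49897.60 = 47000δ + 54000δ².
Rearranged: 54000δ² + 47000δ − 49897.60 = 0.
The positive root is δ = [−47000 + √(47000² + 4·54000·49897.60)] / (2·54000) = (−47000 + 113960.000)/108000 ≈ 0.620.

δ ≈ 0.620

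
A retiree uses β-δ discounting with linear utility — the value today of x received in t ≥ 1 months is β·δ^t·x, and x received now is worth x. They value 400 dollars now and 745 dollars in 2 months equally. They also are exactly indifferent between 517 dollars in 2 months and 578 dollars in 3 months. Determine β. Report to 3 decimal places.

β ≈ 0.671

Both payoffs in the second observation are in the future, so β drops out: δ^2·517 = δ^3·578 ⇒ δ = 517/578 = 0.89446.
Substituting δ into 400 = β·δ^2·745: β = 400/(596.049) ≈ 0.671.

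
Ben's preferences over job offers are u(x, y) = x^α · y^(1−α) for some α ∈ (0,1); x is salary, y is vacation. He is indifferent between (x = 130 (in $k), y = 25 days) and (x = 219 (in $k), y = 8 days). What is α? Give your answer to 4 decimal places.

Indifference: 130^α · 25^(1−α) = 219^α · 8^(1−α).
(130/219)^α = (8/25)^(1−α); take logs: α·ln(130/219) = (1−α)·ln(8/25), i.e. α·-0.5215373 = (1−α)·-1.1394343.
With A = -0.5215373 and B = -1.1394343: α·A = (1−α)·B, so α = B/(A+B) = -1.1394343/-1.6609716 ≈ 0.6860.

α ≈ 0.6860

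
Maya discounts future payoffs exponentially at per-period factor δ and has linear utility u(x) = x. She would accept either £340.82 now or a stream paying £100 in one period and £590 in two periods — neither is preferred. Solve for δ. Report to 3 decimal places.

Present value of the stream is 100·δ + 590·δ². Indifference gives 100δ + 590δ² = 340.82.
Rearranged: 590δ² + 100δ − 340.82 = 0.
By the quadratic formula (taking the positive root), δ = (−100 + √814335.20) / 1180 ≈ 0.680.

δ ≈ 0.680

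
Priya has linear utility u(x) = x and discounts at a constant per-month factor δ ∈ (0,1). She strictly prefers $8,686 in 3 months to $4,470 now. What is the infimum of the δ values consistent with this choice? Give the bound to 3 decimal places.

δ > 0.801

Under u(x) = x this choice says 4470 < δ^3·8686.
Hence δ^3 > 4470/8686 = 0.51462, and x ↦ x^(1/3) is increasing on (0,∞).
δ > 0.51462^(1/3) = 0.801.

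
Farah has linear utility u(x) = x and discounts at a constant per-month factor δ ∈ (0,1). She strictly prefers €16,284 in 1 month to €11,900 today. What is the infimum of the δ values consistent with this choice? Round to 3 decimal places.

Comparing present values: 11900 < δ·16284.
Dividing through by 16284 gives δ > 0.73078.

δ > 0.731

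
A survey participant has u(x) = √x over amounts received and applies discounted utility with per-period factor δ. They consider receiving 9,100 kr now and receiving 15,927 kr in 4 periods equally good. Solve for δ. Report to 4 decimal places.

Indifference means u(9100) = δ^4 · u(15927), so δ^4 = u(9100)/u(15927).
With u(x) = √x: δ^4 = √9100/√15927 = √(9100/15927) = 0.75588.
Taking the 4th root: δ = 0.75588^(1/4) ≈ 0.9324.

δ ≈ 0.9324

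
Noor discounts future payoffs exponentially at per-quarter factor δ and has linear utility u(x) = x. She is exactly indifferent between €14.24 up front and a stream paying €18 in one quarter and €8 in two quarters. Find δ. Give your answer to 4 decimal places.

The stream is worth 18δ + 8δ² today, so 18δ + 8δ² = 14.24.
Rearranged: 8δ² + 18δ − 14.24 = 0.
By the quadratic formula (taking the positive root), δ = (−18 + √779.68) / 16 ≈ 0.6202.

δ ≈ 0.6202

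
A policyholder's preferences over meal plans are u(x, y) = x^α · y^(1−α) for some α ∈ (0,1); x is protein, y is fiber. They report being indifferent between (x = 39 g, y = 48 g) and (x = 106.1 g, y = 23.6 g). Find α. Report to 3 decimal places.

α ≈ 0.415

Set the two utilities equal: 39^α·48^(1−α) = 106.1^α·23.6^(1−α).
(39/106.1)^α = (23.6/48)^(1−α); take logs: α·ln(39/106.1) = (1−α)·ln(23.6/48), i.e. α·-1.000820 = (1−α)·-0.709954.
With A = -1.000820 and B = -0.709954: α·A = (1−α)·B, so α = B/(A+B) = -0.709954/-1.710774 ≈ 0.415.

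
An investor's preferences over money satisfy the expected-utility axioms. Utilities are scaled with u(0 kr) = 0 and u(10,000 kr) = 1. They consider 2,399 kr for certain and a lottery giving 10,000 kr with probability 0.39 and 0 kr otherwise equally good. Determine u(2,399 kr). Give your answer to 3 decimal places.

0.390

By the standard-gamble method, u(2,399 kr) is just the indifference probability on the best outcome: 0.39.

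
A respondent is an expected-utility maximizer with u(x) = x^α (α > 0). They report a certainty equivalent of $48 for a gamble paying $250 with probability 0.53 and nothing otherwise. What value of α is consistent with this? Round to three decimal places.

Since u(0) = 0, the lottery's EU is 0.53·250^α.
Equating: 48^α = 0.53·250^α, i.e. 0.1920^α = 0.53.
Taking logs: α·ln(48/250) = ln(0.53), so α = -0.634878 / -1.650260 ≈ 0.385.

α ≈ 0.385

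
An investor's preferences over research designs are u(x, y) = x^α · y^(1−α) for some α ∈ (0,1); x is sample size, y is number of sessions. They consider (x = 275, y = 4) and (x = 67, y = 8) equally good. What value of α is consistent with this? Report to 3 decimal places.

The Cobb–Douglas utilities coincide, so 275^α·4^(1−α) = 67^α·8^(1−α).
Taking logs: α·ln 275 + (1−α)·ln 4 = α·ln 67 + (1−α)·ln 8, i.e. α·1.412078 = (1−α)·0.693147.
Thus α·(2.105225) = 0.693147, so α = 0.693147/2.105225 ≈ 0.329.

α ≈ 0.329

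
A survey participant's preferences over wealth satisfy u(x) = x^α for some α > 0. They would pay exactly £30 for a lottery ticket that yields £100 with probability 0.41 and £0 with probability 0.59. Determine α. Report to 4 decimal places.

The lottery's expected utility is 0.41·u(100) + 0.59·u(0) = 0.41·100^α (since u(0) = 0 for α > 0).
Equating: 30^α = 0.41·100^α, i.e. 0.3000^α = 0.41.
α = ln(0.41) / ln(30/100) = -0.8915981/-1.2039728 ≈ 0.7405.

α ≈ 0.7405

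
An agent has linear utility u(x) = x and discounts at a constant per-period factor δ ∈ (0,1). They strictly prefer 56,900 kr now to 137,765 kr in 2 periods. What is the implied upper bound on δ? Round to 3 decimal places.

The preference means 56900 > δ^2·137765.
Hence δ^2 < 56900/137765 = 0.41302, and x ↦ x^(1/2) is increasing on (0,∞).
δ < (56900/137765)^(1/2) ≈ 0.643.

δ < 0.643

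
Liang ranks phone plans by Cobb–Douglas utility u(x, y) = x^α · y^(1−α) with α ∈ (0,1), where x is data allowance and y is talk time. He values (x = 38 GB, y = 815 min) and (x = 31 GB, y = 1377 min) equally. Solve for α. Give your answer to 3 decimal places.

α ≈ 0.720

Set the two utilities equal: 38^α·815^(1−α) = 31^α·1377^(1−α).
(38/31)^α = (1377/815)^(1−α); take logs: α·ln(38/31) = (1−α)·ln(1377/815), i.e. α·0.203599 = (1−α)·0.524474.
Thus α·(0.728073) = 0.524474, so α = 0.524474/0.728073 ≈ 0.720.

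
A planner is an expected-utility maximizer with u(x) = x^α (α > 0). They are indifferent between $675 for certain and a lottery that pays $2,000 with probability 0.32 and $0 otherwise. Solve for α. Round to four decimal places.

α ≈ 1.0490

The lottery's expected utility is 0.32·u(2000) + 0.68·u(0) = 0.32·2000^α (since u(0) = 0 for α > 0).
Setting u(675) equal to that: 675^α = 0.32·2000^α ⇒ (675/2000)^α = 0.32.
Take logs: α = ln 0.32 / ln(675/2000) ≈ 1.049020.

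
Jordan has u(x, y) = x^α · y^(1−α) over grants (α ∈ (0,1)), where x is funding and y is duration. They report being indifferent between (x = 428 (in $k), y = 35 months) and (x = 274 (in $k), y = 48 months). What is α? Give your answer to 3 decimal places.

α ≈ 0.415

Set the two utilities equal: 428^α·35^(1−α) = 274^α·48^(1−α).
Rearrange to (428/274)^α = (48/35)^(1−α) and take logs: α·0.445995 = (1−α)·0.315853.
So α/(1−α) = (0.315853)/(0.445995) = 0.708199, and α = 0.708199/1.708199 ≈ 0.415.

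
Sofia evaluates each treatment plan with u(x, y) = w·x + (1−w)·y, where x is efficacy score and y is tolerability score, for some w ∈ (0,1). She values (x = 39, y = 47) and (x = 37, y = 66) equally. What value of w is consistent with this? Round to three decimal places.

w = 0.905

Equating utilities: w·39 + (1−w)·47 = w·37 + (1−w)·66.
Collecting terms: w·2 = (1−w)·19.
The marginal rate of substitution is 19/2, so w = 19/(2+19) = 0.905.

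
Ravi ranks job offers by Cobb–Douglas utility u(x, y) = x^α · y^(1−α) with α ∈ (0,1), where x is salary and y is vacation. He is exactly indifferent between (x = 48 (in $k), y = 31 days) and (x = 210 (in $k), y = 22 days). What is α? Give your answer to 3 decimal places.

The Cobb–Douglas utilities coincide, so 48^α·31^(1−α) = 210^α·22^(1−α).
Rearrange to (48/210)^α = (22/31)^(1−α) and take logs: α·-1.475907 = (1−α)·-0.342945.
So α/(1−α) = (-0.342945)/(-1.475907) = 0.232362, and α = 0.232362/1.232362 ≈ 0.189.

α ≈ 0.189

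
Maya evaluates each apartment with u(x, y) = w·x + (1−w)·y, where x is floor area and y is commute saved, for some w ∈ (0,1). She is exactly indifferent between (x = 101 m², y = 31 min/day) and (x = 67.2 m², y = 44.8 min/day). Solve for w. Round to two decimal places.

w = 0.29

u(101,31) = u(67.2,44.8) means w·101 + (1−w)·31 = w·67.2 + (1−w)·44.8.
Rearranging, 33.8·w − 13.8·(1−w) = 0.
So w/(1−w) = 13.8/33.8 = 0.4083, giving w = 13.8/(33.8+13.8) = 0.29.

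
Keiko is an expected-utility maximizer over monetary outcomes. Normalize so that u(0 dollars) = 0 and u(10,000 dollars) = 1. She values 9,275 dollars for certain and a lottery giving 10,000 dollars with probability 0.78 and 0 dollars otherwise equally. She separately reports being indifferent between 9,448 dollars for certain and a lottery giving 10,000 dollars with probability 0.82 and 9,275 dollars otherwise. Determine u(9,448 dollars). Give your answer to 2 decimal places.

0.96

The first gamble pins u(9,275 dollars): it must equal 0.78·1 + 0.22·0 = 0.78.
Then u(9,448 dollars) = 0.82·u(10,000 dollars) + 0.18·u(9,275 dollars) = 0.82·1.00 + 0.18·0.78 = 0.9604.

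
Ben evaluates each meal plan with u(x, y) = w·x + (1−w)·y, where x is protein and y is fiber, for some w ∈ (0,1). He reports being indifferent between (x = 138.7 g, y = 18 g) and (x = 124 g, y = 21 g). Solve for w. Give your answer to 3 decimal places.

w = 0.169

Equating utilities: w·138.7 + (1−w)·18 = w·124 + (1−w)·21.
Rearranging, 14.7·w − 3·(1−w) = 0.
The marginal rate of substitution is 3/14.7, so w = 3/(14.7+3) = 0.169.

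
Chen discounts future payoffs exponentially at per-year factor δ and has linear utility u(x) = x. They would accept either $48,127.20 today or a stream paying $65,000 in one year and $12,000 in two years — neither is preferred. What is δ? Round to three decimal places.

The stream is worth 65000δ + 12000δ² today, so 65000δ + 12000δ² = 48127.20.
That is, 12000δ² + 65000δ − 48127.20 = 0, a quadratic in δ.
δ = (−65000 + √(65000² + 4·12000·48127.20)) / (2·12000) = (−65000 + √6535105600.00) / 24000 ≈ 0.660.

δ ≈ 0.660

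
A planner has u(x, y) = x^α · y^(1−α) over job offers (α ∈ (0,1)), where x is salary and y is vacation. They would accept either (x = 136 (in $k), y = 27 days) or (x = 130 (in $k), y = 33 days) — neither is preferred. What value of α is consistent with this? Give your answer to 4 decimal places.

Indifference: 136^α · 27^(1−α) = 130^α · 33^(1−α).
Taking logs: α·ln 136 + (1−α)·ln 27 = α·ln 130 + (1−α)·ln 33, i.e. α·0.0451204 = (1−α)·0.2006707.
Thus α·(0.2457911) = 0.2006707, so α = 0.2006707/0.2457911 ≈ 0.8164.

α ≈ 0.8164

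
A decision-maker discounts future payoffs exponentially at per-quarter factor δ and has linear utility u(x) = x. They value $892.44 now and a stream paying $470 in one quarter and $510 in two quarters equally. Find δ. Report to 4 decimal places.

Equating present values: 892.44 = 470δ + 510δ².
That is, 510δ² + 470δ − 892.44 = 0, a quadratic in δ.
δ = (−470 + √(470² + 4·510·892.44)) / (2·510) = (−470 + √2041477.60) / 1020 ≈ 0.9400.

δ ≈ 0.9400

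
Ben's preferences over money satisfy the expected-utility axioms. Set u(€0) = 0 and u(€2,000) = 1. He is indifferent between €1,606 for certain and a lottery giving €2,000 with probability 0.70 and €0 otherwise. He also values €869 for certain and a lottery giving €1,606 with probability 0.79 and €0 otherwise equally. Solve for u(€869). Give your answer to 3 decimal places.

0.553

First, u(€1,606) = 0.70·u(€2,000) + 0.30·u(€0) = 0.70.
Chaining: u(€869) = 0.79·0.70 + 0.21·0.00 = 0.5530.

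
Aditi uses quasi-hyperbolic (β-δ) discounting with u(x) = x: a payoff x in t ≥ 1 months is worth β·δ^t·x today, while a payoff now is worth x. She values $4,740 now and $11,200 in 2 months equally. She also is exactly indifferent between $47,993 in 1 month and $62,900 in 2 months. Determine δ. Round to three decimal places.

δ ≈ 0.763

The second indifference involves only future payoffs, so β cancels: β·δ^1·47993 = β·δ^2·62900, giving δ = 47993/62900 = 0.76300.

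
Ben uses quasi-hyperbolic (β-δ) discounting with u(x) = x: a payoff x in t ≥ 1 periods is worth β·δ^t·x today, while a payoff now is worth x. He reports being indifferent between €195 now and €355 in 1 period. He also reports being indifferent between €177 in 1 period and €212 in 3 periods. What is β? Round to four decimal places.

β ≈ 0.6012

The second indifference involves only future payoffs, so β cancels: β·δ^1·177 = β·δ^3·212, giving δ^2 = 177/212 = 0.83491, so δ = 0.91373.
Substituting δ into 195 = β·δ·355: β = 195/(324.375) ≈ 0.6012.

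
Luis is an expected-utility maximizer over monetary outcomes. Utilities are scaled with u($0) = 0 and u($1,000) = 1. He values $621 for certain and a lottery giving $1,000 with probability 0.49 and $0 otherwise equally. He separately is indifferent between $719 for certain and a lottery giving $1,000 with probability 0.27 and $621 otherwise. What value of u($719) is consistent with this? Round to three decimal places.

The first gamble pins u($621): it must equal 0.49·1 + 0.51·0 = 0.49.
Then u($719) = 0.27·u($1,000) + 0.73·u($621) = 0.27·1.00 + 0.73·0.49 = 0.6277.

0.628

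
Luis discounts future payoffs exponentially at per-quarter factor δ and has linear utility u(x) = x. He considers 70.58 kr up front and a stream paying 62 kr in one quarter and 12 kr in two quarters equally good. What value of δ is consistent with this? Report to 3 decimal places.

Equating present values: 70.58 = 62δ + 12δ².
Rearranged: 12δ² + 62δ − 70.58 = 0.
The positive root is δ = [−62 + √(62² + 4·12·70.58)] / (2·12) = (−62 + 85.040)/24 ≈ 0.960.

δ ≈ 0.960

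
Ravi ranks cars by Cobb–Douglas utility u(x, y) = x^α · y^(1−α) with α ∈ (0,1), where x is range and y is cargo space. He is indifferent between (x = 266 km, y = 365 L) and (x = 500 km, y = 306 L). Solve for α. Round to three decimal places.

α ≈ 0.218

The Cobb–Douglas utilities coincide, so 266^α·365^(1−α) = 500^α·306^(1−α).
Taking logs: α·ln 266 + (1−α)·ln 365 = α·ln 500 + (1−α)·ln 306, i.e. α·-0.631112 = (1−α)·-0.176312.
So α/(1−α) = (-0.176312)/(-0.631112) = 0.279367, and α = 0.279367/1.279367 ≈ 0.218.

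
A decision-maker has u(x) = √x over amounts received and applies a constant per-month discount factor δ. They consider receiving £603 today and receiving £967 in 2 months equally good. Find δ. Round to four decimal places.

δ ≈ 0.8886

Equating discounted utilities: u(603) = δ^2·u(967) ⇒ δ^2 = u(603)/u(967).
With u(x) = √x: δ^2 = √603/√967 = √(603/967) = 0.78967.
Hence δ = (0.78967)^(1/2) = 0.888634.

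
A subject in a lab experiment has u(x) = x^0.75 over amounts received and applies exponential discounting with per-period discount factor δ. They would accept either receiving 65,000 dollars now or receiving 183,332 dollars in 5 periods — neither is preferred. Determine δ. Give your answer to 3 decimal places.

Equating discounted utilities: u(65000) = δ^5·u(183332) ⇒ δ^5 = u(65000)/u(183332).
With u(x) = x^0.75: δ^5 = 65000^0.75/183332^0.75 = (65000/183332)^0.75 = 0.45947.
Hence δ = (0.45947)^(1/5) = 0.85596.

δ ≈ 0.856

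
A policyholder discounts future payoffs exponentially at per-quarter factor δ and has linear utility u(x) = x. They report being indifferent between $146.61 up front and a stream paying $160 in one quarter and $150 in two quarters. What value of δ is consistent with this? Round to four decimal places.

δ ≈ 0.5900

Present value of the stream is 160·δ + 150·δ². Indifference gives 160δ + 150δ² = 146.61.
So 150δ² + 160δ − 146.61 = 0.
By the quadratic formula (taking the positive root), δ = (−160 + √113566.00) / 300 ≈ 0.5900.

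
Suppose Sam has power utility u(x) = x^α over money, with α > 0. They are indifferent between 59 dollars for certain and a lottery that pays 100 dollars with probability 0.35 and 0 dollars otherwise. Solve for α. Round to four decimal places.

The lottery's expected utility is 0.35·u(100) + 0.65·u(0) = 0.35·100^α (since u(0) = 0 for α > 0).
Indifference: 59^α = 0.35·100^α, so (59/100)^α = 0.35.
α = ln(0.35) / ln(59/100) = -1.0498221/-0.5276327 ≈ 1.9897.

α ≈ 1.9897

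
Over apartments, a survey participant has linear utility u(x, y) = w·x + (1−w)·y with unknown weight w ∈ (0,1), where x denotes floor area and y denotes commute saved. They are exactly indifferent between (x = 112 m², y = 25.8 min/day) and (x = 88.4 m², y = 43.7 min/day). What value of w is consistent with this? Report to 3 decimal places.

w = 0.431

Equating utilities: w·112 + (1−w)·25.8 = w·88.4 + (1−w)·43.7.
Rearranging, 23.6·w − 17.9·(1−w) = 0.
Hence w = 17.9/(23.6+17.9) = 17.9/41.5 = 0.431.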